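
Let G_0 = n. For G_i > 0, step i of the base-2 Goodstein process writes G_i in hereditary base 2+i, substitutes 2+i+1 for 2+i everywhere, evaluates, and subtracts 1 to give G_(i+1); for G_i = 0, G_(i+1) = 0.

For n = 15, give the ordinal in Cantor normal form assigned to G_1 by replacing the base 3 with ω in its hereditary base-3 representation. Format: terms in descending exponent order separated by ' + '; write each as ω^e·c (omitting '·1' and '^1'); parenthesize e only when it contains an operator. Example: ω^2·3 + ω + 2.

i=0: 15 = 2^(2 + 1) + 2^2 + 2 + 1 (b=2); 2→3: 3^(3 + 1) + 3^3 + 3 + 1 = 112; 112−1 = 111
i=1: 111 = 3^(3 + 1) + 3^3 + 3 (b=3); 3→4: 4^(4 + 1) + 4^4 + 4 = 1284; 1284−1 = 1283

ω^(ω + 1) + ω^ω + ω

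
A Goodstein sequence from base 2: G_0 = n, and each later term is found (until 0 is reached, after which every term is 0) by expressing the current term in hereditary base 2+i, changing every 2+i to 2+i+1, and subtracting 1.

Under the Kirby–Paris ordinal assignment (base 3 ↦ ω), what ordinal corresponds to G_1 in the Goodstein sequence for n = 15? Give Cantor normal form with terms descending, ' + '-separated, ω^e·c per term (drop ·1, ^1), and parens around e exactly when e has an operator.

ω^(ω + 1) + ω^ω + ω

base 2: 15 = 2^(2 + 1) + 2^2 + 2 + 1; at 3: 3^(3 + 1) + 3^3 + 3 + 1 = 112; next = 111
base 3: 111 = 3^(3 + 1) + 3^3 + 3; at 4: 4^(4 + 1) + 4^4 + 4 = 1284; next = 1283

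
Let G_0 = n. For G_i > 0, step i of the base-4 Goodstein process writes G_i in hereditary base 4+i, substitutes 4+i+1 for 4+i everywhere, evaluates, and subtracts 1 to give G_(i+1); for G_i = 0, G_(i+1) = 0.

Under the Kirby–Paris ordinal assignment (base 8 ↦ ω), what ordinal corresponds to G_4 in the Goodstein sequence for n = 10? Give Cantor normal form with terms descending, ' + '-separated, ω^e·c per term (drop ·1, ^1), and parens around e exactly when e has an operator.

ω + 5

G_0=10  [base 4] 2·4 + 2  →[4↦5]→  2·5 + 2 = 12  −1 ⇒ G_1=11
G_1=11  [base 5] 2·5 + 1  →[5↦6]→  2·6 + 1 = 13  −1 ⇒ G_2=12
G_2=12  [base 6] 2·6  →[6↦7]→  2·7 = 14  −1 ⇒ G_3=13
G_3=13  [base 7] 7 + 6  →[7↦8]→  8 + 6 = 14  −1 ⇒ G_4=13
G_4=13  [base 8] 8 + 5  →[8↦9]→  9 + 5 = 14  −1 ⇒ G_5=13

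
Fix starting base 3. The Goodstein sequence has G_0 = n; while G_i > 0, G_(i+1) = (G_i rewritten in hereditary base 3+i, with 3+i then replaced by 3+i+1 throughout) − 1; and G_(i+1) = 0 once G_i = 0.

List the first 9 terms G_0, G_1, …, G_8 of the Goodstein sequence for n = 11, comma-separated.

11, 17, 25, 35, 39, 43, 47, 51, 55

[0] 11 ≡ 3^2 + 2 (base 3). Lift 4: 18. −1: 17.
[1] 17 ≡ 4^2 + 1 (base 4). Lift 5: 26. −1: 25.
[2] 25 ≡ 5^2 (base 5). Lift 6: 36. −1: 35.
[3] 35 ≡ 5·6 + 5 (base 6). Lift 7: 40. −1: 39.
[4] 39 ≡ 5·7 + 4 (base 7). Lift 8: 44. −1: 43.
[5] 43 ≡ 5·8 + 3 (base 8). Lift 9: 48. −1: 47.
[6] 47 ≡ 5·9 + 2 (base 9). Lift 10: 52. −1: 51.
[7] 51 ≡ 5·10 + 1 (base 10). Lift 11: 56. −1: 55.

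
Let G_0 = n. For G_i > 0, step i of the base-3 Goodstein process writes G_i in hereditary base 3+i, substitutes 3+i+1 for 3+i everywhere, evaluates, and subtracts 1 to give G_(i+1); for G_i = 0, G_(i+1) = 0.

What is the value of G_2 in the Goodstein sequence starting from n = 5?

5

G_0=5  [base 3] 3 + 2  →[3↦4]→  4 + 2 = 6  −1 ⇒ G_1=5
G_1=5  [base 4] 4 + 1  →[4↦5]→  5 + 1 = 6  −1 ⇒ G_2=5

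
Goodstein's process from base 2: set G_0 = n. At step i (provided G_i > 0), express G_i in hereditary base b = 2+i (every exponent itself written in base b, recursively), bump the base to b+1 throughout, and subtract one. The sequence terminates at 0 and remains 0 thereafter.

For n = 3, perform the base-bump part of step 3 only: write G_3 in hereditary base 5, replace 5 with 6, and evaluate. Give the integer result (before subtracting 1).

G_0=3  [base 2] 2 + 1  →[2↦3]→  3 + 1 = 4  −1 ⇒ G_1=3
G_1=3  [base 3] 3  →[3↦4]→  4 = 4  −1 ⇒ G_2=3
G_2=3  [base 4] 3  →[4↦5]→  3 = 3  −1 ⇒ G_3=2
G_3=2  [base 5] 2  →[5↦6]→  2 = 2  −1 ⇒ G_4=1

2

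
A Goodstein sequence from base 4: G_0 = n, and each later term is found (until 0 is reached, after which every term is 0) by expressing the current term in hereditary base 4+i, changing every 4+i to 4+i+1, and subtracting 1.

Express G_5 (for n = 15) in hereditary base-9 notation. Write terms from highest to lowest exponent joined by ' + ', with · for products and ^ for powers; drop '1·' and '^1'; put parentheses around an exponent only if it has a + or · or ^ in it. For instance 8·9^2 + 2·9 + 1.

G_0=15  [base 4] 3·4 + 3  →[4↦5]→  3·5 + 3 = 18  −1 ⇒ G_1=17
G_1=17  [base 5] 3·5 + 2  →[5↦6]→  3·6 + 2 = 20  −1 ⇒ G_2=19
G_2=19  [base 6] 3·6 + 1  →[6↦7]→  3·7 + 1 = 22  −1 ⇒ G_3=21
G_3=21  [base 7] 3·7  →[7↦8]→  3·8 = 24  −1 ⇒ G_4=23
G_4=23  [base 8] 2·8 + 7  →[8↦9]→  2·9 + 7 = 25  −1 ⇒ G_5=24
G_5=24  [base 9] 2·9 + 6  →[9↦10]→  2·10 + 6 = 26  −1 ⇒ G_6=25

2·9 + 6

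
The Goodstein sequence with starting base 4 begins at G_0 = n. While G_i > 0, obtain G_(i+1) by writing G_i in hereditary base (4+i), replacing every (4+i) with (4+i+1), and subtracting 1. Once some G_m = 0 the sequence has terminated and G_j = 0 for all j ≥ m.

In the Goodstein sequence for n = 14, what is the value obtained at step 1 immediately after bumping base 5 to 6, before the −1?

19

14 —HB4→ 3·4 + 2 —bump→ 3·5 + 2 = 17 —(−1)→ 16
16 —HB5→ 3·5 + 1 —bump→ 3·6 + 1 = 19 —(−1)→ 18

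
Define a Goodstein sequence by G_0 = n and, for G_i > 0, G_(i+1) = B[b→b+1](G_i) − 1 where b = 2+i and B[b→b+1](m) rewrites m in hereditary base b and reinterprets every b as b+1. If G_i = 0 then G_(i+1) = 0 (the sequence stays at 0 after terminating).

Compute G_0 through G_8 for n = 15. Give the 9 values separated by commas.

15, 111, 1283, 18752, 326593, 6588344, 150994943, 3524450280, 100077777775

(0) 15|_2 = 2^(2 + 1) + 2^2 + 2 + 1 ↦ 3^(3 + 1) + 3^3 + 3 + 1|_3 = 112 ⇒ 111
(1) 111|_3 = 3^(3 + 1) + 3^3 + 3 ↦ 4^(4 + 1) + 4^4 + 4|_4 = 1284 ⇒ 1283
(2) 1283|_4 = 4^(4 + 1) + 4^4 + 3 ↦ 5^(5 + 1) + 5^5 + 3|_5 = 18753 ⇒ 18752
(3) 18752|_5 = 5^(5 + 1) + 5^5 + 2 ↦ 6^(6 + 1) + 6^6 + 2|_6 = 326594 ⇒ 326593
(4) 326593|_6 = 6^(6 + 1) + 6^6 + 1 ↦ 7^(7 + 1) + 7^7 + 1|_7 = 6588345 ⇒ 6588344
(5) 6588344|_7 = 7^(7 + 1) + 7^7 ↦ 8^(8 + 1) + 8^8|_8 = 150994944 ⇒ 150994943
(6) 150994943|_8 = 8^(8 + 1) + 7·8^7 + 7·8^6 + 7·8^5 + 7·8^4 + 7·8^3 + 7·8^2 + 7·8 + 7 ↦ 9^(9 + 1) + 7·9^7 + 7·9^6 + 7·9^5 + 7·9^4 + 7·9^3 + 7·9^2 + 7·9 + 7|_9 = 3524450281 ⇒ 3524450280
(7) 3524450280|_9 = 9^(9 + 1) + 7·9^7 + 7·9^6 + 7·9^5 + 7·9^4 + 7·9^3 + 7·9^2 + 7·9 + 6 ↦ 10^(10 + 1) + 7·10^7 + 7·10^6 + 7·10^5 + 7·10^4 + 7·10^3 + 7·10^2 + 7·10 + 6|_10 = 100077777776 ⇒ 100077777775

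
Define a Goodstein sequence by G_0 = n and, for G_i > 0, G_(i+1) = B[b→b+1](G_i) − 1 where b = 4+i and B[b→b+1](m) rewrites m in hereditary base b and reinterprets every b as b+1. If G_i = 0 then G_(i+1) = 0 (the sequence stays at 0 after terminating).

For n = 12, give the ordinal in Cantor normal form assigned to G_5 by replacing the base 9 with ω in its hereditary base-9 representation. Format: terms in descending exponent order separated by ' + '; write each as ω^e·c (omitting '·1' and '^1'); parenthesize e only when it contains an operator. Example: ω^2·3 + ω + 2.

ω·2

step 0: 12 = 3·4; sub 5 for 4: 3·5; = 15; G_1 = 15−1 = 14
step 1: 14 = 2·5 + 4; sub 6 for 5: 2·6 + 4; = 16; G_2 = 16−1 = 15
step 2: 15 = 2·6 + 3; sub 7 for 6: 2·7 + 3; = 17; G_3 = 17−1 = 16
step 3: 16 = 2·7 + 2; sub 8 for 7: 2·8 + 2; = 18; G_4 = 18−1 = 17
step 4: 17 = 2·8 + 1; sub 9 for 8: 2·9 + 1; = 19; G_5 = 19−1 = 18
step 5: 18 = 2·9; sub 10 for 9: 2·10; = 20; G_6 = 20−1 = 19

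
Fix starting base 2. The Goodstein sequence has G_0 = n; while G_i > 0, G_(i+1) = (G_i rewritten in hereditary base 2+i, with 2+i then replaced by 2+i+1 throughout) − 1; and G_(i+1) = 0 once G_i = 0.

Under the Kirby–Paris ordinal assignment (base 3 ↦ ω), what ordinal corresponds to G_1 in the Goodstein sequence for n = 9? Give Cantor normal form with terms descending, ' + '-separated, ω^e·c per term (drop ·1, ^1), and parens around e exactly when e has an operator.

i=0: 9 = 2^(2 + 1) + 1 (b=2); 2→3: 3^(3 + 1) + 1 = 82; 82−1 = 81
i=1: 81 = 3^(3 + 1) (b=3); 3→4: 4^(4 + 1) = 1024; 1024−1 = 1023

ω^(ω + 1)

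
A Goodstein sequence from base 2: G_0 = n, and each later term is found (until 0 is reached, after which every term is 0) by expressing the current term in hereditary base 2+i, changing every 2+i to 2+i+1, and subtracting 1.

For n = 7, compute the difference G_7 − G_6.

20888664

step 0: 7 = 2^2 + 2 + 1; sub 3 for 2: 3^3 + 3 + 1; = 31; G_1 = 31−1 = 30
step 1: 30 = 3^3 + 3; sub 4 for 3: 4^4 + 4; = 260; G_2 = 260−1 = 259
step 2: 259 = 4^4 + 3; sub 5 for 4: 5^5 + 3; = 3128; G_3 = 3128−1 = 3127
step 3: 3127 = 5^5 + 2; sub 6 for 5: 6^6 + 2; = 46658; G_4 = 46658−1 = 46657
step 4: 46657 = 6^6 + 1; sub 7 for 6: 7^7 + 1; = 823544; G_5 = 823544−1 = 823543
step 5: 823543 = 7^7; sub 8 for 7: 8^8; = 16777216; G_6 = 16777216−1 = 16777215
step 6: 16777215 = 7·8^7 + 7·8^6 + 7·8^5 + 7·8^4 + 7·8^3 + 7·8^2 + 7·8 + 7; sub 9 for 8: 7·9^7 + 7·9^6 + 7·9^5 + 7·9^4 + 7·9^3 + 7·9^2 + 7·9 + 7; = 37665880; G_7 = 37665880−1 = 37665879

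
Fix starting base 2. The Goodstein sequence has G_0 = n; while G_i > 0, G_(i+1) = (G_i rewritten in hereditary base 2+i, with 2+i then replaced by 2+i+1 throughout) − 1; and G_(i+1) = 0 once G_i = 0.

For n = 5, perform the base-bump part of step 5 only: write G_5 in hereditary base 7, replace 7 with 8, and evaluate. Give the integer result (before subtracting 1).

1752

G_0=5  [base 2] 2^2 + 1  →[2↦3]→  3^3 + 1 = 28  −1 ⇒ G_1=27
G_1=27  [base 3] 3^3  →[3↦4]→  4^4 = 256  −1 ⇒ G_2=255
G_2=255  [base 4] 3·4^3 + 3·4^2 + 3·4 + 3  →[4↦5]→  3·5^3 + 3·5^2 + 3·5 + 3 = 468  −1 ⇒ G_3=467
G_3=467  [base 5] 3·5^3 + 3·5^2 + 3·5 + 2  →[5↦6]→  3·6^3 + 3·6^2 + 3·6 + 2 = 776  −1 ⇒ G_4=775
G_4=775  [base 6] 3·6^3 + 3·6^2 + 3·6 + 1  →[6↦7]→  3·7^3 + 3·7^2 + 3·7 + 1 = 1198  −1 ⇒ G_5=1197
G_5=1197  [base 7] 3·7^3 + 3·7^2 + 3·7  →[7↦8]→  3·8^3 + 3·8^2 + 3·8 = 1752  −1 ⇒ G_6=1751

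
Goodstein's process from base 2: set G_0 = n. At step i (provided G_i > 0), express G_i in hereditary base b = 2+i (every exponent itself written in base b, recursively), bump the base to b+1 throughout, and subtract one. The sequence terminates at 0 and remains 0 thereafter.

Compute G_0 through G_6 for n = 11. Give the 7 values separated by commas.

step 0: 11 = 2^(2 + 1) + 2 + 1; sub 3 for 2: 3^(3 + 1) + 3 + 1; = 85; G_1 = 85−1 = 84
step 1: 84 = 3^(3 + 1) + 3; sub 4 for 3: 4^(4 + 1) + 4; = 1028; G_2 = 1028−1 = 1027
step 2: 1027 = 4^(4 + 1) + 3; sub 5 for 4: 5^(5 + 1) + 3; = 15628; G_3 = 15628−1 = 15627
step 3: 15627 = 5^(5 + 1) + 2; sub 6 for 5: 6^(6 + 1) + 2; = 279938; G_4 = 279938−1 = 279937
step 4: 279937 = 6^(6 + 1) + 1; sub 7 for 6: 7^(7 + 1) + 1; = 5764802; G_5 = 5764802−1 = 5764801
step 5: 5764801 = 7^(7 + 1); sub 8 for 7: 8^(8 + 1); = 134217728; G_6 = 134217728−1 = 134217727

11, 84, 1027, 15627, 279937, 5764801, 134217727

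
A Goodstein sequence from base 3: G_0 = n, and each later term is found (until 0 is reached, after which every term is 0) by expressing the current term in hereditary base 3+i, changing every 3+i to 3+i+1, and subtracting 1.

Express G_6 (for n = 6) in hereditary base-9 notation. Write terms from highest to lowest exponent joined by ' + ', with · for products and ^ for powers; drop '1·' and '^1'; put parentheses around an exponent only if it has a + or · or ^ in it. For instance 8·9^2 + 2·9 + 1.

6

step 0: 6 = 2·3; sub 4 for 3: 2·4; = 8; G_1 = 8−1 = 7
step 1: 7 = 4 + 3; sub 5 for 4: 5 + 3; = 8; G_2 = 8−1 = 7
step 2: 7 = 5 + 2; sub 6 for 5: 6 + 2; = 8; G_3 = 8−1 = 7
step 3: 7 = 6 + 1; sub 7 for 6: 7 + 1; = 8; G_4 = 8−1 = 7
step 4: 7 = 7; sub 8 for 7: 8; = 8; G_5 = 8−1 = 7
step 5: 7 = 7; sub 9 for 8: 7; = 7; G_6 = 7−1 = 6
step 6: 6 = 6; sub 10 for 9: 6; = 6; G_7 = 6−1 = 5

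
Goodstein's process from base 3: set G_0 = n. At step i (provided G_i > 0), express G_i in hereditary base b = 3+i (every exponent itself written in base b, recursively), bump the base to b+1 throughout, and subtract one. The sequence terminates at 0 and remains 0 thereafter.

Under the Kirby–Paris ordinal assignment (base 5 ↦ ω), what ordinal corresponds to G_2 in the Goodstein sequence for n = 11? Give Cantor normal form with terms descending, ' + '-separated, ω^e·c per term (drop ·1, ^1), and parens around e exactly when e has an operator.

base 3: 11 = 3^2 + 2; at 4: 4^2 + 2 = 18; next = 17
base 4: 17 = 4^2 + 1; at 5: 5^2 + 1 = 26; next = 25
base 5: 25 = 5^2; at 6: 6^2 = 36; next = 35

ω^2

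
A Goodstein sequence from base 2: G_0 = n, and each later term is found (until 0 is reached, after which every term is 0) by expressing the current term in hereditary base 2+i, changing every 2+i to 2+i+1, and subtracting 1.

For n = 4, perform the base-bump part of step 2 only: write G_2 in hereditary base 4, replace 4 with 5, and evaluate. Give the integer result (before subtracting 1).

G_0 = 4. HB_2(4) = 2^2. Bump = 27. G_1 = 26.
G_1 = 26. HB_3(26) = 2·3^2 + 2·3 + 2. Bump = 42. G_2 = 41.
G_2 = 41. HB_4(41) = 2·4^2 + 2·4 + 1. Bump = 61. G_3 = 60.

61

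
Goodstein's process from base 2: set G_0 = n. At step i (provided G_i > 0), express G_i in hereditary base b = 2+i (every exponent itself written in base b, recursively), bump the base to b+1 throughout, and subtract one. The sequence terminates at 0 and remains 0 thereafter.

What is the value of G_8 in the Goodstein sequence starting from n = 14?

100000555551

14 —HB2→ 2^(2 + 1) + 2^2 + 2 —bump→ 3^(3 + 1) + 3^3 + 3 = 111 —(−1)→ 110
110 —HB3→ 3^(3 + 1) + 3^3 + 2 —bump→ 4^(4 + 1) + 4^4 + 2 = 1282 —(−1)→ 1281
1281 —HB4→ 4^(4 + 1) + 4^4 + 1 —bump→ 5^(5 + 1) + 5^5 + 1 = 18751 —(−1)→ 18750
18750 —HB5→ 5^(5 + 1) + 5^5 —bump→ 6^(6 + 1) + 6^6 = 326592 —(−1)→ 326591
326591 —HB6→ 6^(6 + 1) + 5·6^5 + 5·6^4 + 5·6^3 + 5·6^2 + 5·6 + 5 —bump→ 7^(7 + 1) + 5·7^5 + 5·7^4 + 5·7^3 + 5·7^2 + 5·7 + 5 = 5862841 —(−1)→ 5862840
5862840 —HB7→ 7^(7 + 1) + 5·7^5 + 5·7^4 + 5·7^3 + 5·7^2 + 5·7 + 4 —bump→ 8^(8 + 1) + 5·8^5 + 5·8^4 + 5·8^3 + 5·8^2 + 5·8 + 4 = 134404972 —(−1)→ 134404971
134404971 —HB8→ 8^(8 + 1) + 5·8^5 + 5·8^4 + 5·8^3 + 5·8^2 + 5·8 + 3 —bump→ 9^(9 + 1) + 5·9^5 + 5·9^4 + 5·9^3 + 5·9^2 + 5·9 + 3 = 3487116549 —(−1)→ 3487116548
3487116548 —HB9→ 9^(9 + 1) + 5·9^5 + 5·9^4 + 5·9^3 + 5·9^2 + 5·9 + 2 —bump→ 10^(10 + 1) + 5·10^5 + 5·10^4 + 5·10^3 + 5·10^2 + 5·10 + 2 = 100000555552 —(−1)→ 100000555551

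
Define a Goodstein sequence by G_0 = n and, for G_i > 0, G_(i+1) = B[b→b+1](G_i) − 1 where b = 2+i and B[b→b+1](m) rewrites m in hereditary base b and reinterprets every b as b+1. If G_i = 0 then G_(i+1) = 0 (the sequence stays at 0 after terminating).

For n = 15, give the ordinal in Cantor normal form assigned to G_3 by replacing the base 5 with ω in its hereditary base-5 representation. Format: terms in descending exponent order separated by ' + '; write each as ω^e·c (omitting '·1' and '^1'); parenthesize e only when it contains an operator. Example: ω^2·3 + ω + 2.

15 —HB2→ 2^(2 + 1) + 2^2 + 2 + 1 —bump→ 3^(3 + 1) + 3^3 + 3 + 1 = 112 —(−1)→ 111
111 —HB3→ 3^(3 + 1) + 3^3 + 3 —bump→ 4^(4 + 1) + 4^4 + 4 = 1284 —(−1)→ 1283
1283 —HB4→ 4^(4 + 1) + 4^4 + 3 —bump→ 5^(5 + 1) + 5^5 + 3 = 18753 —(−1)→ 18752
18752 —HB5→ 5^(5 + 1) + 5^5 + 2 —bump→ 6^(6 + 1) + 6^6 + 2 = 326594 —(−1)→ 326593

ω^(ω + 1) + ω^ω + 2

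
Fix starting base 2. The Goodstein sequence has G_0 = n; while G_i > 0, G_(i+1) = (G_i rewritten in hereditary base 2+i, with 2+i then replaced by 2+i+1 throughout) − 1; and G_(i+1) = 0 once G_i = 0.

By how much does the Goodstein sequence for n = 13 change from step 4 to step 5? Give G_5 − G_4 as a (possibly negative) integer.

5485287

base 2: 13 = 2^(2 + 1) + 2^2 + 1; at 3: 3^(3 + 1) + 3^3 + 1 = 109; next = 108
base 3: 108 = 3^(3 + 1) + 3^3; at 4: 4^(4 + 1) + 4^4 = 1280; next = 1279
base 4: 1279 = 4^(4 + 1) + 3·4^3 + 3·4^2 + 3·4 + 3; at 5: 5^(5 + 1) + 3·5^3 + 3·5^2 + 3·5 + 3 = 16093; next = 16092
base 5: 16092 = 5^(5 + 1) + 3·5^3 + 3·5^2 + 3·5 + 2; at 6: 6^(6 + 1) + 3·6^3 + 3·6^2 + 3·6 + 2 = 280712; next = 280711
base 6: 280711 = 6^(6 + 1) + 3·6^3 + 3·6^2 + 3·6 + 1; at 7: 7^(7 + 1) + 3·7^3 + 3·7^2 + 3·7 + 1 = 5765999; next = 5765998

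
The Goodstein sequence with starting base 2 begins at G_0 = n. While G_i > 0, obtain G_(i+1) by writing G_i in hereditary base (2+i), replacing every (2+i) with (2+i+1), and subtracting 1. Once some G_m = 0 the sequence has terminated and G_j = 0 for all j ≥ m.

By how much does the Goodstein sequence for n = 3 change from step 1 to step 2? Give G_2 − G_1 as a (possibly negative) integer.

i=0: 3 = 2 + 1 (b=2); 2→3: 3 + 1 = 4; 4−1 = 3
i=1: 3 = 3 (b=3); 3→4: 4 = 4; 4−1 = 3

0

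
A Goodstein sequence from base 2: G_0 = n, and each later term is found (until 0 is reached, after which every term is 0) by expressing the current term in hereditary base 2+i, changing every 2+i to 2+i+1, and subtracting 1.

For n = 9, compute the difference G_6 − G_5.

47861573

G_0 = 9. HB_2(9) = 2^(2 + 1) + 1. Bump = 82. G_1 = 81.
G_1 = 81. HB_3(81) = 3^(3 + 1). Bump = 1024. G_2 = 1023.
G_2 = 1023. HB_4(1023) = 3·4^4 + 3·4^3 + 3·4^2 + 3·4 + 3. Bump = 9843. G_3 = 9842.
G_3 = 9842. HB_5(9842) = 3·5^5 + 3·5^3 + 3·5^2 + 3·5 + 2. Bump = 140744. G_4 = 140743.
G_4 = 140743. HB_6(140743) = 3·6^6 + 3·6^3 + 3·6^2 + 3·6 + 1. Bump = 2471827. G_5 = 2471826.
G_5 = 2471826. HB_7(2471826) = 3·7^7 + 3·7^3 + 3·7^2 + 3·7. Bump = 50333400. G_6 = 50333399.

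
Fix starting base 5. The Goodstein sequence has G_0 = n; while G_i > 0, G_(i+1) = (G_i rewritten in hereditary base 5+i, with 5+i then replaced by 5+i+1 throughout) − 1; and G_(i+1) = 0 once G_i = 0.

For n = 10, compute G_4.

step 0: 10 = 2·5; sub 6 for 5: 2·6; = 12; G_1 = 12−1 = 11
step 1: 11 = 6 + 5; sub 7 for 6: 7 + 5; = 12; G_2 = 12−1 = 11
step 2: 11 = 7 + 4; sub 8 for 7: 8 + 4; = 12; G_3 = 12−1 = 11
step 3: 11 = 8 + 3; sub 9 for 8: 9 + 3; = 12; G_4 = 12−1 = 11

11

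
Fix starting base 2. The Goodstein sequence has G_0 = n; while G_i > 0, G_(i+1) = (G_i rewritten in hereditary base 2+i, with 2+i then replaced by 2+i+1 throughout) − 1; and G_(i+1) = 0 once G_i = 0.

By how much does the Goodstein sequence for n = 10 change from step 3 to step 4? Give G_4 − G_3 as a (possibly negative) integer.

G_0=10  [base 2] 2^(2 + 1) + 2  →[2↦3]→  3^(3 + 1) + 3 = 84  −1 ⇒ G_1=83
G_1=83  [base 3] 3^(3 + 1) + 2  →[3↦4]→  4^(4 + 1) + 2 = 1026  −1 ⇒ G_2=1025
G_2=1025  [base 4] 4^(4 + 1) + 1  →[4↦5]→  5^(5 + 1) + 1 = 15626  −1 ⇒ G_3=15625
G_3=15625  [base 5] 5^(5 + 1)  →[5↦6]→  6^(6 + 1) = 279936  −1 ⇒ G_4=279935

264310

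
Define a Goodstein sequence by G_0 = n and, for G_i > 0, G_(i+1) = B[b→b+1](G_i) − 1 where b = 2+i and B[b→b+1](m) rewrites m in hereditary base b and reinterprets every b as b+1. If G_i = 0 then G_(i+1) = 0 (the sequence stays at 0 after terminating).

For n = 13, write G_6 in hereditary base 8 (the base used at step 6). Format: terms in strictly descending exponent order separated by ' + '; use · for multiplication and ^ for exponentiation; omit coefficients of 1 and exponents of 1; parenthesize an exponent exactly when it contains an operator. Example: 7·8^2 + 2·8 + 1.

i=0: 13 = 2^(2 + 1) + 2^2 + 1 (b=2); 2→3: 3^(3 + 1) + 3^3 + 1 = 109; 109−1 = 108
i=1: 108 = 3^(3 + 1) + 3^3 (b=3); 3→4: 4^(4 + 1) + 4^4 = 1280; 1280−1 = 1279
i=2: 1279 = 4^(4 + 1) + 3·4^3 + 3·4^2 + 3·4 + 3 (b=4); 4→5: 5^(5 + 1) + 3·5^3 + 3·5^2 + 3·5 + 3 = 16093; 16093−1 = 16092
i=3: 16092 = 5^(5 + 1) + 3·5^3 + 3·5^2 + 3·5 + 2 (b=5); 5→6: 6^(6 + 1) + 3·6^3 + 3·6^2 + 3·6 + 2 = 280712; 280712−1 = 280711
i=4: 280711 = 6^(6 + 1) + 3·6^3 + 3·6^2 + 3·6 + 1 (b=6); 6→7: 7^(7 + 1) + 3·7^3 + 3·7^2 + 3·7 + 1 = 5765999; 5765999−1 = 5765998
i=5: 5765998 = 7^(7 + 1) + 3·7^3 + 3·7^2 + 3·7 (b=7); 7→8: 8^(8 + 1) + 3·8^3 + 3·8^2 + 3·8 = 134219480; 134219480−1 = 134219479
i=6: 134219479 = 8^(8 + 1) + 3·8^3 + 3·8^2 + 2·8 + 7 (b=8); 8→9: 9^(9 + 1) + 3·9^3 + 3·9^2 + 2·9 + 7 = 3486786856; 3486786856−1 = 3486786855

8^(8 + 1) + 3·8^3 + 3·8^2 + 2·8 + 7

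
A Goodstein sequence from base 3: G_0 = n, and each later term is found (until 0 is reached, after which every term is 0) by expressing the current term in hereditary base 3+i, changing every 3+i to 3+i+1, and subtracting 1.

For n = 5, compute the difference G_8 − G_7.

G_0=5  [base 3] 3 + 2  →[3↦4]→  4 + 2 = 6  −1 ⇒ G_1=5
G_1=5  [base 4] 4 + 1  →[4↦5]→  5 + 1 = 6  −1 ⇒ G_2=5
G_2=5  [base 5] 5  →[5↦6]→  6 = 6  −1 ⇒ G_3=5
G_3=5  [base 6] 5  →[6↦7]→  5 = 5  −1 ⇒ G_4=4
G_4=4  [base 7] 4  →[7↦8]→  4 = 4  −1 ⇒ G_5=3
G_5=3  [base 8] 3  →[8↦9]→  3 = 3  −1 ⇒ G_6=2
G_6=2  [base 9] 2  →[9↦10]→  2 = 2  −1 ⇒ G_7=1
G_7=1  [base 10] 1  →[10↦11]→  1 = 1  −1 ⇒ G_8=0

-1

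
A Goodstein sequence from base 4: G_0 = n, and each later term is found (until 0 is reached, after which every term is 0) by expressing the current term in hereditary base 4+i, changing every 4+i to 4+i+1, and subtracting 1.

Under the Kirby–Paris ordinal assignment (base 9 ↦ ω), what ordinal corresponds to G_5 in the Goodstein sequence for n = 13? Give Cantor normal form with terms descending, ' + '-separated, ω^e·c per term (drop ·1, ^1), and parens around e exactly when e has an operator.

ω·2 + 2

13 —HB4→ 3·4 + 1 —bump→ 3·5 + 1 = 16 —(−1)→ 15
15 —HB5→ 3·5 —bump→ 3·6 = 18 —(−1)→ 17
17 —HB6→ 2·6 + 5 —bump→ 2·7 + 5 = 19 —(−1)→ 18
18 —HB7→ 2·7 + 4 —bump→ 2·8 + 4 = 20 —(−1)→ 19
19 —HB8→ 2·8 + 3 —bump→ 2·9 + 3 = 21 —(−1)→ 20
20 —HB9→ 2·9 + 2 —bump→ 2·10 + 2 = 22 —(−1)→ 21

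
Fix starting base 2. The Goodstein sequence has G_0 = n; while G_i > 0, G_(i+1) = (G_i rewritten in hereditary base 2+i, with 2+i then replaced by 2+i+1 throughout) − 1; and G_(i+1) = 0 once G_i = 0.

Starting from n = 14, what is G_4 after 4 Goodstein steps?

326591

step 0: 14 = 2^(2 + 1) + 2^2 + 2; sub 3 for 2: 3^(3 + 1) + 3^3 + 3; = 111; G_1 = 111−1 = 110
step 1: 110 = 3^(3 + 1) + 3^3 + 2; sub 4 for 3: 4^(4 + 1) + 4^4 + 2; = 1282; G_2 = 1282−1 = 1281
step 2: 1281 = 4^(4 + 1) + 4^4 + 1; sub 5 for 4: 5^(5 + 1) + 5^5 + 1; = 18751; G_3 = 18751−1 = 18750
step 3: 18750 = 5^(5 + 1) + 5^5; sub 6 for 5: 6^(6 + 1) + 6^6; = 326592; G_4 = 326592−1 = 326591
step 4: 326591 = 6^(6 + 1) + 5·6^5 + 5·6^4 + 5·6^3 + 5·6^2 + 5·6 + 5; sub 7 for 6: 7^(7 + 1) + 5·7^5 + 5·7^4 + 5·7^3 + 5·7^2 + 5·7 + 5; = 5862841; G_5 = 5862841−1 = 5862840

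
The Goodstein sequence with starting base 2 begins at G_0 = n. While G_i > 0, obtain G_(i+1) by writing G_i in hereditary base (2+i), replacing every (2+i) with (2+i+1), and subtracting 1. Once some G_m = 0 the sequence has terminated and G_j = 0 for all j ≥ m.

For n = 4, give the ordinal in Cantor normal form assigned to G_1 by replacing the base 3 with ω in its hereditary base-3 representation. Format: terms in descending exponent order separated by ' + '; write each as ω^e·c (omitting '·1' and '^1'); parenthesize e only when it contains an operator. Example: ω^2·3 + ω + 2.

i=0: 4 = 2^2 (b=2); 2→3: 3^3 = 27; 27−1 = 26
i=1: 26 = 2·3^2 + 2·3 + 2 (b=3); 3→4: 2·4^2 + 2·4 + 2 = 42; 42−1 = 41

ω^2·2 + ω·2 + 2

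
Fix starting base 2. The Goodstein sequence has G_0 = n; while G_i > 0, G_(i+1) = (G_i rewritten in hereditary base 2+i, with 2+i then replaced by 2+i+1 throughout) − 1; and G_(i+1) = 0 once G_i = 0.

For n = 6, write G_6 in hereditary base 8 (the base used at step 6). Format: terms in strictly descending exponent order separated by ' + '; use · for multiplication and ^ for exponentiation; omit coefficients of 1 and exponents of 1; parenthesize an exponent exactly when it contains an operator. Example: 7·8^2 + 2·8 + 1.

6 —HB2→ 2^2 + 2 —bump→ 3^3 + 3 = 30 —(−1)→ 29
29 —HB3→ 3^3 + 2 —bump→ 4^4 + 2 = 258 —(−1)→ 257
257 —HB4→ 4^4 + 1 —bump→ 5^5 + 1 = 3126 —(−1)→ 3125
3125 —HB5→ 5^5 —bump→ 6^6 = 46656 —(−1)→ 46655
46655 —HB6→ 5·6^5 + 5·6^4 + 5·6^3 + 5·6^2 + 5·6 + 5 —bump→ 5·7^5 + 5·7^4 + 5·7^3 + 5·7^2 + 5·7 + 5 = 98040 —(−1)→ 98039
98039 —HB7→ 5·7^5 + 5·7^4 + 5·7^3 + 5·7^2 + 5·7 + 4 —bump→ 5·8^5 + 5·8^4 + 5·8^3 + 5·8^2 + 5·8 + 4 = 187244 —(−1)→ 187243
187243 —HB8→ 5·8^5 + 5·8^4 + 5·8^3 + 5·8^2 + 5·8 + 3 —bump→ 5·9^5 + 5·9^4 + 5·9^3 + 5·9^2 + 5·9 + 3 = 332148 —(−1)→ 332147

5·8^5 + 5·8^4 + 5·8^3 + 5·8^2 + 5·8 + 3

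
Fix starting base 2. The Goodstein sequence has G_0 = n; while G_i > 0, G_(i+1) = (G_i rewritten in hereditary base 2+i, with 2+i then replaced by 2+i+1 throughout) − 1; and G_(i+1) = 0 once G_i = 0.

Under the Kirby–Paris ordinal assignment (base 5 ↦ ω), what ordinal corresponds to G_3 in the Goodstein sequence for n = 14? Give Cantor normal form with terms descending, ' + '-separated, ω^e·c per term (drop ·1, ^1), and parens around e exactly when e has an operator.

ω^(ω + 1) + ω^ω

(0) 14|_2 = 2^(2 + 1) + 2^2 + 2 ↦ 3^(3 + 1) + 3^3 + 3|_3 = 111 ⇒ 110
(1) 110|_3 = 3^(3 + 1) + 3^3 + 2 ↦ 4^(4 + 1) + 4^4 + 2|_4 = 1282 ⇒ 1281
(2) 1281|_4 = 4^(4 + 1) + 4^4 + 1 ↦ 5^(5 + 1) + 5^5 + 1|_5 = 18751 ⇒ 18750
(3) 18750|_5 = 5^(5 + 1) + 5^5 ↦ 6^(6 + 1) + 6^6|_6 = 326592 ⇒ 326591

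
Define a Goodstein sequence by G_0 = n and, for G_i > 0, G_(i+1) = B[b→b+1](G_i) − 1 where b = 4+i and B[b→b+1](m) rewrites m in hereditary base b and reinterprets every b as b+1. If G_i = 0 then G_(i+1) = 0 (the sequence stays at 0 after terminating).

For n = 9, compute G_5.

G_0 = 9. HB_4(9) = 2·4 + 1. Bump = 11. G_1 = 10.
G_1 = 10. HB_5(10) = 2·5. Bump = 12. G_2 = 11.
G_2 = 11. HB_6(11) = 6 + 5. Bump = 12. G_3 = 11.
G_3 = 11. HB_7(11) = 7 + 4. Bump = 12. G_4 = 11.
G_4 = 11. HB_8(11) = 8 + 3. Bump = 12. G_5 = 11.
G_5 = 11. HB_9(11) = 9 + 2. Bump = 12. G_6 = 11.

11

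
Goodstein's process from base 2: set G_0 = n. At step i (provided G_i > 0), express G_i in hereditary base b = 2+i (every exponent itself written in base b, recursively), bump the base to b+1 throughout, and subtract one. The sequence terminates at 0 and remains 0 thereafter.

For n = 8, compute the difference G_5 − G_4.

1553800

i=0: 8 = 2^(2 + 1) (b=2); 2→3: 3^(3 + 1) = 81; 81−1 = 80
i=1: 80 = 2·3^3 + 2·3^2 + 2·3 + 2 (b=3); 3→4: 2·4^4 + 2·4^2 + 2·4 + 2 = 554; 554−1 = 553
i=2: 553 = 2·4^4 + 2·4^2 + 2·4 + 1 (b=4); 4→5: 2·5^5 + 2·5^2 + 2·5 + 1 = 6311; 6311−1 = 6310
i=3: 6310 = 2·5^5 + 2·5^2 + 2·5 (b=5); 5→6: 2·6^6 + 2·6^2 + 2·6 = 93396; 93396−1 = 93395
i=4: 93395 = 2·6^6 + 2·6^2 + 6 + 5 (b=6); 6→7: 2·7^7 + 2·7^2 + 7 + 5 = 1647196; 1647196−1 = 1647195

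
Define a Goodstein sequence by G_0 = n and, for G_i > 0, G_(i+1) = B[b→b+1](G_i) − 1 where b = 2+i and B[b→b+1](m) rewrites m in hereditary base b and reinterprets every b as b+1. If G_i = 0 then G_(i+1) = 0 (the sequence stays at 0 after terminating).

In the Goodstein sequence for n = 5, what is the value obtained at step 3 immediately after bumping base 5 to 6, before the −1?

G_0=5  [base 2] 2^2 + 1  →[2↦3]→  3^3 + 1 = 28  −1 ⇒ G_1=27
G_1=27  [base 3] 3^3  →[3↦4]→  4^4 = 256  −1 ⇒ G_2=255
G_2=255  [base 4] 3·4^3 + 3·4^2 + 3·4 + 3  →[4↦5]→  3·5^3 + 3·5^2 + 3·5 + 3 = 468  −1 ⇒ G_3=467
G_3=467  [base 5] 3·5^3 + 3·5^2 + 3·5 + 2  →[5↦6]→  3·6^3 + 3·6^2 + 3·6 + 2 = 776  −1 ⇒ G_4=775

776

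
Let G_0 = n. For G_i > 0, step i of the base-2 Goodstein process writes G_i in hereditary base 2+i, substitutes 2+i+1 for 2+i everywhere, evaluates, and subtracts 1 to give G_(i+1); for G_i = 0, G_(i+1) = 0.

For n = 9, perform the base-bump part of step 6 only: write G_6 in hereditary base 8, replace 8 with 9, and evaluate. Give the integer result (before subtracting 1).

base 2: 9 = 2^(2 + 1) + 1; at 3: 3^(3 + 1) + 1 = 82; next = 81
base 3: 81 = 3^(3 + 1); at 4: 4^(4 + 1) = 1024; next = 1023
base 4: 1023 = 3·4^4 + 3·4^3 + 3·4^2 + 3·4 + 3; at 5: 3·5^5 + 3·5^3 + 3·5^2 + 3·5 + 3 = 9843; next = 9842
base 5: 9842 = 3·5^5 + 3·5^3 + 3·5^2 + 3·5 + 2; at 6: 3·6^6 + 3·6^3 + 3·6^2 + 3·6 + 2 = 140744; next = 140743
base 6: 140743 = 3·6^6 + 3·6^3 + 3·6^2 + 3·6 + 1; at 7: 3·7^7 + 3·7^3 + 3·7^2 + 3·7 + 1 = 2471827; next = 2471826
base 7: 2471826 = 3·7^7 + 3·7^3 + 3·7^2 + 3·7; at 8: 3·8^8 + 3·8^3 + 3·8^2 + 3·8 = 50333400; next = 50333399

1162263922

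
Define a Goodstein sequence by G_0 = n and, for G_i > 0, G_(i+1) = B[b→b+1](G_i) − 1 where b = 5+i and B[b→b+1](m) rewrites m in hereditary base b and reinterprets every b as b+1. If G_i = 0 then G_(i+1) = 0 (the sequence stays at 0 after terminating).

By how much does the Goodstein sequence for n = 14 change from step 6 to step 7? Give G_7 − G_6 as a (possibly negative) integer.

0

G_0=14  [base 5] 2·5 + 4  →[5↦6]→  2·6 + 4 = 16  −1 ⇒ G_1=15
G_1=15  [base 6] 2·6 + 3  →[6↦7]→  2·7 + 3 = 17  −1 ⇒ G_2=16
G_2=16  [base 7] 2·7 + 2  →[7↦8]→  2·8 + 2 = 18  −1 ⇒ G_3=17
G_3=17  [base 8] 2·8 + 1  →[8↦9]→  2·9 + 1 = 19  −1 ⇒ G_4=18
G_4=18  [base 9] 2·9  →[9↦10]→  2·10 = 20  −1 ⇒ G_5=19
G_5=19  [base 10] 10 + 9  →[10↦11]→  11 + 9 = 20  −1 ⇒ G_6=19
G_6=19  [base 11] 11 + 8  →[11↦12]→  12 + 8 = 20  −1 ⇒ G_7=19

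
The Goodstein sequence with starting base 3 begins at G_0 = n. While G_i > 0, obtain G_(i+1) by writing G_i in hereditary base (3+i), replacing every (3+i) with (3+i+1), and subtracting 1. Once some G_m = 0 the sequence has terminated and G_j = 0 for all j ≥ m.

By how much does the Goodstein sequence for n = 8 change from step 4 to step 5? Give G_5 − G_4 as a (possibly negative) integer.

(0) 8|_3 = 2·3 + 2 ↦ 2·4 + 2|_4 = 10 ⇒ 9
(1) 9|_4 = 2·4 + 1 ↦ 2·5 + 1|_5 = 11 ⇒ 10
(2) 10|_5 = 2·5 ↦ 2·6|_6 = 12 ⇒ 11
(3) 11|_6 = 6 + 5 ↦ 7 + 5|_7 = 12 ⇒ 11
(4) 11|_7 = 7 + 4 ↦ 8 + 4|_8 = 12 ⇒ 11

0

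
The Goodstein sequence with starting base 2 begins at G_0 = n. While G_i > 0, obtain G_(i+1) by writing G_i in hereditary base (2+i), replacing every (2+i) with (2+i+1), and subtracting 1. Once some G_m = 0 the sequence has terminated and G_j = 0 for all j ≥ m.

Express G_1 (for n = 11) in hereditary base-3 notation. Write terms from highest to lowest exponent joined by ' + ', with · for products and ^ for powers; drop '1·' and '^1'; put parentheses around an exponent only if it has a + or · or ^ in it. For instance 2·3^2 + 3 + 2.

3^(3 + 1) + 3

(0) 11|_2 = 2^(2 + 1) + 2 + 1 ↦ 3^(3 + 1) + 3 + 1|_3 = 85 ⇒ 84
(1) 84|_3 = 3^(3 + 1) + 3 ↦ 4^(4 + 1) + 4|_4 = 1028 ⇒ 1027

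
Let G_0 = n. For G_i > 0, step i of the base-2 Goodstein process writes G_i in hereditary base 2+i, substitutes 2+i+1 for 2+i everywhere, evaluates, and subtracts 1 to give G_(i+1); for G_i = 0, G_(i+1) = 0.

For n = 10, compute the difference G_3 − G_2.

14600

10 —HB2→ 2^(2 + 1) + 2 —bump→ 3^(3 + 1) + 3 = 84 —(−1)→ 83
83 —HB3→ 3^(3 + 1) + 2 —bump→ 4^(4 + 1) + 2 = 1026 —(−1)→ 1025
1025 —HB4→ 4^(4 + 1) + 1 —bump→ 5^(5 + 1) + 1 = 15626 —(−1)→ 15625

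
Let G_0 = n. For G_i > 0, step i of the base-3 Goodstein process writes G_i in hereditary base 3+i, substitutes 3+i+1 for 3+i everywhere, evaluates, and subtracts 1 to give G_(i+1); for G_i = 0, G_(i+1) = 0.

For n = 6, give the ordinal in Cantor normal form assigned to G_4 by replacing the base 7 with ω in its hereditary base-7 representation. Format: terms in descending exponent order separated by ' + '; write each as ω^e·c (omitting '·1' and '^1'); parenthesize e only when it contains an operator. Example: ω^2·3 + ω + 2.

ω

(0) 6|_3 = 2·3 ↦ 2·4|_4 = 8 ⇒ 7
(1) 7|_4 = 4 + 3 ↦ 5 + 3|_5 = 8 ⇒ 7
(2) 7|_5 = 5 + 2 ↦ 6 + 2|_6 = 8 ⇒ 7
(3) 7|_6 = 6 + 1 ↦ 7 + 1|_7 = 8 ⇒ 7
(4) 7|_7 = 7 ↦ 8|_8 = 8 ⇒ 7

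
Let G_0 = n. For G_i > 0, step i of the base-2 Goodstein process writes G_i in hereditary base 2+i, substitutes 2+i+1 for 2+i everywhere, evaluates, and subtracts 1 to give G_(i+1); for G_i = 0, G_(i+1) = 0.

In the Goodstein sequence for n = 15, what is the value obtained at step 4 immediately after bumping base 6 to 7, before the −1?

G_0=15  [base 2] 2^(2 + 1) + 2^2 + 2 + 1  →[2↦3]→  3^(3 + 1) + 3^3 + 3 + 1 = 112  −1 ⇒ G_1=111
G_1=111  [base 3] 3^(3 + 1) + 3^3 + 3  →[3↦4]→  4^(4 + 1) + 4^4 + 4 = 1284  −1 ⇒ G_2=1283
G_2=1283  [base 4] 4^(4 + 1) + 4^4 + 3  →[4↦5]→  5^(5 + 1) + 5^5 + 3 = 18753  −1 ⇒ G_3=18752
G_3=18752  [base 5] 5^(5 + 1) + 5^5 + 2  →[5↦6]→  6^(6 + 1) + 6^6 + 2 = 326594  −1 ⇒ G_4=326593

6588345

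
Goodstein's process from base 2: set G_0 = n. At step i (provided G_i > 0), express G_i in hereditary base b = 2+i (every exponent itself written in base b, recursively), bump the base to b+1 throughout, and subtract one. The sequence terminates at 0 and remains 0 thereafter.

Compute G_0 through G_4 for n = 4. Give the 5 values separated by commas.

4, 26, 41, 60, 83

[0] 4 ≡ 2^2 (base 2). Lift 3: 27. −1: 26.
[1] 26 ≡ 2·3^2 + 2·3 + 2 (base 3). Lift 4: 42. −1: 41.
[2] 41 ≡ 2·4^2 + 2·4 + 1 (base 4). Lift 5: 61. −1: 60.
[3] 60 ≡ 2·5^2 + 2·5 (base 5). Lift 6: 84. −1: 83.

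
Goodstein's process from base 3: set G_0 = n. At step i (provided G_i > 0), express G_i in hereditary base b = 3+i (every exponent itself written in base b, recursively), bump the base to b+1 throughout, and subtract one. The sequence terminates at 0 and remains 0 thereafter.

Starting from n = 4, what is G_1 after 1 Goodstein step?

4

(0) 4|_3 = 3 + 1 ↦ 4 + 1|_4 = 5 ⇒ 4
(1) 4|_4 = 4 ↦ 5|_5 = 5 ⇒ 4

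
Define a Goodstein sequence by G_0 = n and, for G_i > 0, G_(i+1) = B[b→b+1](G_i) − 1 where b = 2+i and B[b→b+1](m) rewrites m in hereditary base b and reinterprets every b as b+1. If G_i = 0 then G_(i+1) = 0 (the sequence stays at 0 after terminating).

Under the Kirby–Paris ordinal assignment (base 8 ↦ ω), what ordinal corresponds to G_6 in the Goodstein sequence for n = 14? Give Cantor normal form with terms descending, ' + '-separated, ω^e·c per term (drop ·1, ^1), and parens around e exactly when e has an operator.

ω^(ω + 1) + ω^5·5 + ω^4·5 + ω^3·5 + ω^2·5 + ω·5 + 3

base 2: 14 = 2^(2 + 1) + 2^2 + 2; at 3: 3^(3 + 1) + 3^3 + 3 = 111; next = 110
base 3: 110 = 3^(3 + 1) + 3^3 + 2; at 4: 4^(4 + 1) + 4^4 + 2 = 1282; next = 1281
base 4: 1281 = 4^(4 + 1) + 4^4 + 1; at 5: 5^(5 + 1) + 5^5 + 1 = 18751; next = 18750
base 5: 18750 = 5^(5 + 1) + 5^5; at 6: 6^(6 + 1) + 6^6 = 326592; next = 326591
base 6: 326591 = 6^(6 + 1) + 5·6^5 + 5·6^4 + 5·6^3 + 5·6^2 + 5·6 + 5; at 7: 7^(7 + 1) + 5·7^5 + 5·7^4 + 5·7^3 + 5·7^2 + 5·7 + 5 = 5862841; next = 5862840
base 7: 5862840 = 7^(7 + 1) + 5·7^5 + 5·7^4 + 5·7^3 + 5·7^2 + 5·7 + 4; at 8: 8^(8 + 1) + 5·8^5 + 5·8^4 + 5·8^3 + 5·8^2 + 5·8 + 4 = 134404972; next = 134404971
base 8: 134404971 = 8^(8 + 1) + 5·8^5 + 5·8^4 + 5·8^3 + 5·8^2 + 5·8 + 3; at 9: 9^(9 + 1) + 5·9^5 + 5·9^4 + 5·9^3 + 5·9^2 + 5·9 + 3 = 3487116549; next = 3487116548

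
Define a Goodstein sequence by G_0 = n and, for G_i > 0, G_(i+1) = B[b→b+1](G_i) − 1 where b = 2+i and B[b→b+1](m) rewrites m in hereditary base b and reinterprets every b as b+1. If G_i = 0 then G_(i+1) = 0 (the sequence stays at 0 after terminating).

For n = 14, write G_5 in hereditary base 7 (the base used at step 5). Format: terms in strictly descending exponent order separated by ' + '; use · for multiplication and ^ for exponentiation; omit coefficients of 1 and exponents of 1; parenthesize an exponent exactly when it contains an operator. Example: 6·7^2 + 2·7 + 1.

G_0 = 14. HB_2(14) = 2^(2 + 1) + 2^2 + 2. Bump = 111. G_1 = 110.
G_1 = 110. HB_3(110) = 3^(3 + 1) + 3^3 + 2. Bump = 1282. G_2 = 1281.
G_2 = 1281. HB_4(1281) = 4^(4 + 1) + 4^4 + 1. Bump = 18751. G_3 = 18750.
G_3 = 18750. HB_5(18750) = 5^(5 + 1) + 5^5. Bump = 326592. G_4 = 326591.
G_4 = 326591. HB_6(326591) = 6^(6 + 1) + 5·6^5 + 5·6^4 + 5·6^3 + 5·6^2 + 5·6 + 5. Bump = 5862841. G_5 = 5862840.

7^(7 + 1) + 5·7^5 + 5·7^4 + 5·7^3 + 5·7^2 + 5·7 + 4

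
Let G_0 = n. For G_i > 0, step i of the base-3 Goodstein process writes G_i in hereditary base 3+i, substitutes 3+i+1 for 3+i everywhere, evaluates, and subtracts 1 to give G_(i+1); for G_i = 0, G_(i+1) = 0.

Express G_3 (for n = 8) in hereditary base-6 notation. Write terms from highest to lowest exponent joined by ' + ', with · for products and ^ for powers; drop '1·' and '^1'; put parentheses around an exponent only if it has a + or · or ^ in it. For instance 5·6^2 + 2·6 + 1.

6 + 5

(0) 8|_3 = 2·3 + 2 ↦ 2·4 + 2|_4 = 10 ⇒ 9
(1) 9|_4 = 2·4 + 1 ↦ 2·5 + 1|_5 = 11 ⇒ 10
(2) 10|_5 = 2·5 ↦ 2·6|_6 = 12 ⇒ 11
(3) 11|_6 = 6 + 5 ↦ 7 + 5|_7 = 12 ⇒ 11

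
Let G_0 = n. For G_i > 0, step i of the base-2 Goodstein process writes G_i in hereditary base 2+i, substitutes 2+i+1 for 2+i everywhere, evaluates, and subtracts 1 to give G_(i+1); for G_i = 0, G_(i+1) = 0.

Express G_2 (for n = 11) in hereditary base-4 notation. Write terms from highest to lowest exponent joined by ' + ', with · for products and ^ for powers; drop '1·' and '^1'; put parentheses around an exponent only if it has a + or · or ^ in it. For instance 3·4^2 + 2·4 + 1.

4^(4 + 1) + 3

i=0: 11 = 2^(2 + 1) + 2 + 1 (b=2); 2→3: 3^(3 + 1) + 3 + 1 = 85; 85−1 = 84
i=1: 84 = 3^(3 + 1) + 3 (b=3); 3→4: 4^(4 + 1) + 4 = 1028; 1028−1 = 1027
i=2: 1027 = 4^(4 + 1) + 3 (b=4); 4→5: 5^(5 + 1) + 3 = 15628; 15628−1 = 15627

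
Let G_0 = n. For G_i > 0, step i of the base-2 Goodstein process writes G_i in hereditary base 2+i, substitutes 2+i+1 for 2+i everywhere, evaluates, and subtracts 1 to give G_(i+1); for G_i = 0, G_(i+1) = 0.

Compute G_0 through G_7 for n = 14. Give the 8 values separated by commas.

14, 110, 1281, 18750, 326591, 5862840, 134404971, 3487116548

14 —HB2→ 2^(2 + 1) + 2^2 + 2 —bump→ 3^(3 + 1) + 3^3 + 3 = 111 —(−1)→ 110
110 —HB3→ 3^(3 + 1) + 3^3 + 2 —bump→ 4^(4 + 1) + 4^4 + 2 = 1282 —(−1)→ 1281
1281 —HB4→ 4^(4 + 1) + 4^4 + 1 —bump→ 5^(5 + 1) + 5^5 + 1 = 18751 —(−1)→ 18750
18750 —HB5→ 5^(5 + 1) + 5^5 —bump→ 6^(6 + 1) + 6^6 = 326592 —(−1)→ 326591
326591 —HB6→ 6^(6 + 1) + 5·6^5 + 5·6^4 + 5·6^3 + 5·6^2 + 5·6 + 5 —bump→ 7^(7 + 1) + 5·7^5 + 5·7^4 + 5·7^3 + 5·7^2 + 5·7 + 5 = 5862841 —(−1)→ 5862840
5862840 —HB7→ 7^(7 + 1) + 5·7^5 + 5·7^4 + 5·7^3 + 5·7^2 + 5·7 + 4 —bump→ 8^(8 + 1) + 5·8^5 + 5·8^4 + 5·8^3 + 5·8^2 + 5·8 + 4 = 134404972 —(−1)→ 134404971
134404971 —HB8→ 8^(8 + 1) + 5·8^5 + 5·8^4 + 5·8^3 + 5·8^2 + 5·8 + 3 —bump→ 9^(9 + 1) + 5·9^5 + 5·9^4 + 5·9^3 + 5·9^2 + 5·9 + 3 = 3487116549 —(−1)→ 3487116548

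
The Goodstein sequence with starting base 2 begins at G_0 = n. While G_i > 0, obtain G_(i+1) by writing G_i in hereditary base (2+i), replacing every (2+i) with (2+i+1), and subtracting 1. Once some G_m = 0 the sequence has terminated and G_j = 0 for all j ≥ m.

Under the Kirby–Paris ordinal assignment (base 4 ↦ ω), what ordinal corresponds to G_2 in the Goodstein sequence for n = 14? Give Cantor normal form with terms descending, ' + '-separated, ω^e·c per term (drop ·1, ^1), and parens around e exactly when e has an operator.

(0) 14|_2 = 2^(2 + 1) + 2^2 + 2 ↦ 3^(3 + 1) + 3^3 + 3|_3 = 111 ⇒ 110
(1) 110|_3 = 3^(3 + 1) + 3^3 + 2 ↦ 4^(4 + 1) + 4^4 + 2|_4 = 1282 ⇒ 1281
(2) 1281|_4 = 4^(4 + 1) + 4^4 + 1 ↦ 5^(5 + 1) + 5^5 + 1|_5 = 18751 ⇒ 18750

ω^(ω + 1) + ω^ω + 1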